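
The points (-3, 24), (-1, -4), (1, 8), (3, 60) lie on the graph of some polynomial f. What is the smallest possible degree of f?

2

Forward differences of the values at x = -3, -1, 1, 3:
  f  : 24  -4  8  60
  Δ  : -28  12  52
  Δ^2: 40  40
  Δ^3: 0
The second differences are constant (40) and nonzero, while all higher differences vanish, so the minimal degree is 2.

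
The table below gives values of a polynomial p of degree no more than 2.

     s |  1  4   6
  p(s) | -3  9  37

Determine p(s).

p(s) = 2s^2 - 6s + 1

Write p(s) = as^2 + bs + c. Substituting each data point gives a linear system:
  a + b + c = -3
  16a + 4b + c = 9
  36a + 6b + c = 37
Solving the system yields a = 2, b = -6, c = 1.
So p(s) = 2s^2 - 6s + 1.
Check: p(1) = -3. ✓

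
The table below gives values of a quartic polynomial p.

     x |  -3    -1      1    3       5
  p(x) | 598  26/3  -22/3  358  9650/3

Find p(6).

Forward differences of the values at x = -3, -1, 1, 3, 5:
  p  : 598  26/3  -22/3  358  9650/3
  Δ  : -1768/3  -16  1096/3  8576/3
  Δ^2: 1720/3  1144/3  7480/3
  Δ^3: -192  2112
  Δ^4: 2304
The fourth differences are constant, confirming degree 4.
Interpolating (Newton forward form) and evaluating at x = 6 gives p(6) = 6871.

6871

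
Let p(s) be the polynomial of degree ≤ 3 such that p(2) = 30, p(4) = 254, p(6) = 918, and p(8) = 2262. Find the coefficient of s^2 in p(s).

Write p(s) = as^3 + bs^2 + cs + d. Substituting each data point gives a linear system:
  8a + 4b + 2c + d = 30
  64a + 16b + 4c + d = 254
  216a + 36b + 6c + d = 918
  512a + 64b + 8c + d = 2262
Solving the system yields a = 5, b = -5, c = 2, d = 6.
So p(s) = 5s³ - 5s² + 2s + 6.
The coefficient of s^2 is -5.

-5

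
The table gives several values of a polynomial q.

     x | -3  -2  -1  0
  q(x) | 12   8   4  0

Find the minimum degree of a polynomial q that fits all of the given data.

Forward differences of the values at x = -3, -2, -1, 0:
  q  : 12  8  4  0
  Δ  : -4  -4  -4
  Δ^2: 0  0
  Δ^3: 0
The first differences are constant (-4) and nonzero, while all higher differences vanish, so the minimal degree is 1.

1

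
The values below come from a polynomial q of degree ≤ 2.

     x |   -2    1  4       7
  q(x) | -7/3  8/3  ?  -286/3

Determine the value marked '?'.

The 3 known points determine the degree-2 polynomial uniquely.
Write q(x) = ax^2 + bx + c. Substituting each data point gives a linear system:
  4a - 2b + c = -7/3
  a + b + c = 8/3
  49a + 7b + c = -286/3
Solving the system yields a = -2, b = -1/3, c = 5.
So q(x) = -2x^2 - (1/3)x + 5.
Then q(4) = -85/3.

-85/3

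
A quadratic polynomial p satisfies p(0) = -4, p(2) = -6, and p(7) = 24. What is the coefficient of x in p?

Write p(x) = ax^2 + bx + c. Substituting each data point gives a linear system:
  c = -4
  4a + 2b + c = -6
  49a + 7b + c = 24
Solving the system yields a = 1, b = -3, c = -4.
So p(x) = x^2 - 3x - 4.
The coefficient of x is -3.

-3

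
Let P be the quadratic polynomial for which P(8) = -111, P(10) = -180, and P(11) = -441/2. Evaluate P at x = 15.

-845/2

Write P(x) = ax^2 + bx + c. Substituting each data point gives a linear system:
  64a + 8b + c = -111
  100a + 10b + c = -180
  121a + 11b + c = -441/2
Solving the system yields a = -2, b = 3/2, c = 5.
So P(x) = -2x^2 + (3/2)x + 5.
Then P(15) = -845/2.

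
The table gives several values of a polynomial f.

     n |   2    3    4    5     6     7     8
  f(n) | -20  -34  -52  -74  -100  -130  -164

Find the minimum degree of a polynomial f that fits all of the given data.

Forward differences of the values at n = 2, 3, 4, 5, 6, 7, 8:
  f  : -20  -34  -52  -74  -100  -130  -164
  Δ  : -14  -18  -22  -26  -30  -34
  Δ^2: -4  -4  -4  -4  -4
  Δ^3: 0  0  0  0
  Δ^4: 0  0  0
  Δ^5: 0  0
  Δ^6: 0
The second differences are constant (-4) and nonzero, while all higher differences vanish, so the minimal degree is 2.

2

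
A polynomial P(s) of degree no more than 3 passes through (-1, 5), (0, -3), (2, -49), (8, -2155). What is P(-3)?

Write P(s) = as^3 + bs^2 + cs + d. Substituting each data point gives a linear system:
  -a + b - c + d = 5
  d = -3
  8a + 4b + 2c + d = -49
  512a + 64b + 8c + d = -2155
Solving the system yields a = -4, b = -1, c = -5, d = -3.
So P(s) = -4s^3 - s^2 - 5s - 3.
Then P(-3) = 111.

111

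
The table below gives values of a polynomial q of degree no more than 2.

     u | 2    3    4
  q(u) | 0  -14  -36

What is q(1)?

6

Write q(u) = au^2 + bu + c. Substituting each data point gives a linear system:
  4a + 2b + c = 0
  9a + 3b + c = -14
  16a + 4b + c = -36
Solving the system yields a = -4, b = 6, c = 4.
So q(u) = -4u^2 + 6u + 4.
Then q(1) = 6.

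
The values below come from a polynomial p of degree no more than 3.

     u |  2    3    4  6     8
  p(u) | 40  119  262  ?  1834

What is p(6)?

The 4 known points determine the degree-3 polynomial uniquely.
Write p(u) = au^3 + bu^2 + cu + d. Substituting each data point gives a linear system:
  8a + 4b + 2c + d = 40
  27a + 9b + 3c + d = 119
  64a + 16b + 4c + d = 262
  512a + 64b + 8c + d = 1834
Solving the system yields a = 3, b = 5, c = -3, d = 2.
So p(u) = 3u³ + 5u² - 3u + 2.
Then p(6) = 812.

812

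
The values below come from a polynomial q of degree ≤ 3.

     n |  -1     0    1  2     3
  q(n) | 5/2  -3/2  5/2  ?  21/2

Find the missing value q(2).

17/2

On equispaced nodes a degree-3 polynomial has vanishing fourth forward difference, so
  q(-1) - 4·q(0) + 6·q(1) - 4·q(2) + q(3) = 0.
Substituting the known values and solving for q(2):
  -4·q(2) = -34
  q(2) = 17/2.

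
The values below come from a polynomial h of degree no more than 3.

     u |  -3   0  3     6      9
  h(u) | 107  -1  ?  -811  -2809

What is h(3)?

The 4 known points determine the degree-3 polynomial uniquely.
Write h(u) = au^3 + bu^2 + cu + d. Substituting each data point gives a linear system:
  -27a + 9b - 3c + d = 107
  d = -1
  216a + 36b + 6c + d = -811
  729a + 81b + 9c + d = -2809
Solving the system yields a = -4, b = 1, c = 3, d = -1.
So h(u) = -4u^3 + u^2 + 3u - 1.
Then h(3) = -91.

-91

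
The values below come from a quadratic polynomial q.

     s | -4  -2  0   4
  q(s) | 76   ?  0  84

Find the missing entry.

18

The 3 known points determine the degree-2 polynomial uniquely.
Write q(s) = as^2 + bs + c. Substituting each data point gives a linear system:
  16a - 4b + c = 76
  c = 0
  16a + 4b + c = 84
Solving the system yields a = 5, b = 1, c = 0.
So q(s) = 5s² + s.
Then q(-2) = 18.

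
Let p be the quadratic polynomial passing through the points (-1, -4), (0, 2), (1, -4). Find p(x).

Write p(x) = ax^2 + bx + c. Substituting each data point gives a linear system:
  a - b + c = -4
  c = 2
  a + b + c = -4
Solving the system yields a = -6, b = 0, c = 2.
So p(x) = -6x^2 + 2.
Check: p(0) = 2. ✓

p(x) = -6x^2 + 2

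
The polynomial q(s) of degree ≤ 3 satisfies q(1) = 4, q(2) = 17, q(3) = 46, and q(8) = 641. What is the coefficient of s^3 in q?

Write q(s) = as^3 + bs^2 + cs + d. Substituting each data point gives a linear system:
  a + b + c + d = 4
  8a + 4b + 2c + d = 17
  27a + 9b + 3c + d = 46
  512a + 64b + 8c + d = 641
Solving the system yields a = 1, b = 2, c = 0, d = 1.
So q(s) = s^3 + 2s^2 + 1.
The leading coefficient is 1.

1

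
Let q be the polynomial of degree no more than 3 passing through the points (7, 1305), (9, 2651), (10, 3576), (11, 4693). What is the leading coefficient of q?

Write q(s) = as^3 + bs^2 + cs + d. Substituting each data point gives a linear system:
  343a + 49b + 7c + d = 1305
  729a + 81b + 9c + d = 2651
  1000a + 100b + 10c + d = 3576
  1331a + 121b + 11c + d = 4693
Solving the system yields a = 3, b = 6, c = -2, d = -4.
So q(s) = 3s³ + 6s² - 2s - 4.
The leading coefficient is 3.

3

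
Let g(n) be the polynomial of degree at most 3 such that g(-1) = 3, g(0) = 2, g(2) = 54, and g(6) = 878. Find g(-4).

-102

Using the Lagrange interpolation formula with nodes -1, 0, 2, 6:
  L_0(n) = n(n - 2)(n - 6) / -21
  L_1(n) = (n + 1)(n - 2)(n - 6) / 12
  L_2(n) = (n + 1)n(n - 6) / -24
  L_3(n) = (n + 1)n(n - 2) / 168
Then g(n) = 3·L_0(n) + 2·L_1(n) + 54·L_2(n) + 878·L_3(n).
Expanding and collecting terms gives g(n) = 3n³ + 6n² + 2n + 2.
Evaluating at n = -4: g(-4) = -102.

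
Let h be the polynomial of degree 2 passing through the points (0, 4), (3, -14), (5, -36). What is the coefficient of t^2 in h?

Write h(t) = at^2 + bt + c. Substituting each data point gives a linear system:
  c = 4
  9a + 3b + c = -14
  25a + 5b + c = -36
Solving the system yields a = -1, b = -3, c = 4.
So h(t) = -t^2 - 3t + 4.
The leading coefficient is -1.

-1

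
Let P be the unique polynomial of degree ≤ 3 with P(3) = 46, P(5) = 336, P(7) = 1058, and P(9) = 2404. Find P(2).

3

Using the Lagrange interpolation formula with nodes 3, 5, 7, 9:
  L_0(u) = (u - 5)(u - 7)(u - 9) / -48
  L_1(u) = (u - 3)(u - 7)(u - 9) / 16
  L_2(u) = (u - 3)(u - 5)(u - 9) / -16
  L_3(u) = (u - 3)(u - 5)(u - 7) / 48
Then P(u) = 46·L_0(u) + 336·L_1(u) + 1058·L_2(u) + 2404·L_3(u).
Expanding and collecting terms gives P(u) = 4u^3 - 6u^2 - 3u + 1.
Evaluating at u = 2: P(2) = 3.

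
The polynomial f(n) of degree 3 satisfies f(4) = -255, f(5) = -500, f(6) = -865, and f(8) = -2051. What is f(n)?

f(n) = -4n^3 - n + 5

Write f(n) = an^3 + bn^2 + cn + d. Substituting each data point gives a linear system:
  64a + 16b + 4c + d = -255
  125a + 25b + 5c + d = -500
  216a + 36b + 6c + d = -865
  512a + 64b + 8c + d = -2051
Solving the system yields a = -4, b = 0, c = -1, d = 5.
So f(n) = -4n^3 - n + 5.
Check: f(4) = -255. ✓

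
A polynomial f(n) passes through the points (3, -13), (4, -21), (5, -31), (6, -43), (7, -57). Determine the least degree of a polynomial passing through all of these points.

Forward differences of the values at n = 3, 4, 5, 6, 7:
  f  : -13  -21  -31  -43  -57
  Δ  : -8  -10  -12  -14
  Δ^2: -2  -2  -2
  Δ^3: 0  0
  Δ^4: 0
The second differences are constant (-2) and nonzero, while all higher differences vanish, so the minimal degree is 2.

2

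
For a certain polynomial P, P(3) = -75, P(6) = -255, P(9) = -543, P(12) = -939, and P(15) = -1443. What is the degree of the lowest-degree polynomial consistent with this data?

Forward differences of the values at s = 3, 6, 9, 12, 15:
  P  : -75  -255  -543  -939  -1443
  Δ  : -180  -288  -396  -504
  Δ^2: -108  -108  -108
  Δ^3: 0  0
  Δ^4: 0
The second differences are constant (-108) and nonzero, while all higher differences vanish, so the minimal degree is 2.

2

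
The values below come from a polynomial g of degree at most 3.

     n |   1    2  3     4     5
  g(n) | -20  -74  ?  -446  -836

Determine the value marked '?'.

On equispaced nodes a degree-3 polynomial has vanishing fourth forward difference, so
  g(1) - 4·g(2) + 6·g(3) - 4·g(4) + g(5) = 0.
Substituting the known values and solving for g(3):
  6·g(3) = -1224
  g(3) = -204.

-204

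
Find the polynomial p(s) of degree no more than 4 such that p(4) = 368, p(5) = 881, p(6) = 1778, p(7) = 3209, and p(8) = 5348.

Using the Lagrange interpolation formula with nodes 4, 5, 6, 7, 8:
  L_0(s) = (s - 5)(s - 6)(s - 7)(s - 8) / 24
  L_1(s) = (s - 4)(s - 6)(s - 7)(s - 8) / -6
  L_2(s) = (s - 4)(s - 5)(s - 7)(s - 8) / 4
  L_3(s) = (s - 4)(s - 5)(s - 6)(s - 8) / -6
  L_4(s) = (s - 4)(s - 5)(s - 6)(s - 7) / 24
Then p(s) = 368·L_0(s) + 881·L_1(s) + 1778·L_2(s) + 3209·L_3(s) + 5348·L_4(s).
Expanding and collecting terms gives p(s) = s^4 + 3s^3 - 4s^2 - 3s - 4.
Check: p(4) = 368. ✓

p(s) = s^4 + 3s^3 - 4s^2 - 3s - 4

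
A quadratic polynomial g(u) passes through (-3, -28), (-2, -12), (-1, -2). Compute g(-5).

-78

Write g(u) = au^2 + bu + c. Substituting each data point gives a linear system:
  9a - 3b + c = -28
  4a - 2b + c = -12
  a - b + c = -2
Solving the system yields a = -3, b = 1, c = 2.
So g(u) = -3u² + u + 2.
Then g(-5) = -78.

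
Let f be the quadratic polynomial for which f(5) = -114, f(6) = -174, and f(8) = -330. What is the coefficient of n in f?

Write f(n) = an^2 + bn + c. Substituting each data point gives a linear system:
  25a + 5b + c = -114
  36a + 6b + c = -174
  64a + 8b + c = -330
Solving the system yields a = -6, b = 6, c = 6.
So f(n) = -6n² + 6n + 6.
The coefficient of n is 6.

6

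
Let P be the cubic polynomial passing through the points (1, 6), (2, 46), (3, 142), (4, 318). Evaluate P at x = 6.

Write P(x) = ax^3 + bx^2 + cx + d. Substituting each data point gives a linear system:
  a + b + c + d = 6
  8a + 4b + 2c + d = 46
  27a + 9b + 3c + d = 142
  64a + 16b + 4c + d = 318
Solving the system yields a = 4, b = 4, c = 0, d = -2.
So P(x) = 4x^3 + 4x^2 - 2.
Then P(6) = 1006.

1006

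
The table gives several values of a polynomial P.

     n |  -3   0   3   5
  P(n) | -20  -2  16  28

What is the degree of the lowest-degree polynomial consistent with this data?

Divided differences on the nodes -3, 0, 3, 5:
  order 0: -20  -2  16  28
  order 1: 6  6  6
  order 2: 0  0
  order 3: 0
The order-1 divided differences are all 6 (nonzero) and every higher order vanishes, so the data lies on a polynomial of degree exactly 1.

1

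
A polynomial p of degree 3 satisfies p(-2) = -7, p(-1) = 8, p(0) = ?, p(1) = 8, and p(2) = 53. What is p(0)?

On equispaced nodes a degree-3 polynomial has vanishing fourth forward difference, so
  p(-2) - 4·p(-1) + 6·p(0) - 4·p(1) + p(2) = 0.
Substituting the known values and solving for p(0):
  6·p(0) = 18
  p(0) = 3.

3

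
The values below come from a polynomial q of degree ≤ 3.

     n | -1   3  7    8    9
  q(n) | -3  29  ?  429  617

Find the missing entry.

285

The 4 known points determine the degree-3 polynomial uniquely.
Write q(n) = an^3 + bn^2 + cn + d. Substituting each data point gives a linear system:
  -a + b - c + d = -3
  27a + 9b + 3c + d = 29
  512a + 64b + 8c + d = 429
  729a + 81b + 9c + d = 617
Solving the system yields a = 1, b = -2, c = 5, d = 5.
So q(n) = n³ - 2n² + 5n + 5.
Then q(7) = 285.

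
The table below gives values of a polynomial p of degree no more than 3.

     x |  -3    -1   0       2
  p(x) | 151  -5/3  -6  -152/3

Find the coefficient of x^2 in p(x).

Write p(x) = ax^3 + bx^2 + cx + d. Substituting each data point gives a linear system:
  -27a + 9b - 3c + d = 151
  -a + b - c + d = -5/3
  d = -6
  8a + 4b + 2c + d = -152/3
Solving the system yields a = -6, b = 0, c = 5/3, d = -6.
So p(x) = -6x³ + (5/3)x - 6.
The coefficient of x^2 is 0.

0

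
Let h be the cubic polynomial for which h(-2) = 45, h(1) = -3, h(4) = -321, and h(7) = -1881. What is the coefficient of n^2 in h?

3

Write h(n) = an^3 + bn^2 + cn + d. Substituting each data point gives a linear system:
  -8a + 4b - 2c + d = 45
  a + b + c + d = -3
  64a + 16b + 4c + d = -321
  343a + 49b + 7c + d = -1881
Solving the system yields a = -6, b = 3, c = 5, d = -5.
So h(n) = -6n^3 + 3n^2 + 5n - 5.
The coefficient of n^2 is 3.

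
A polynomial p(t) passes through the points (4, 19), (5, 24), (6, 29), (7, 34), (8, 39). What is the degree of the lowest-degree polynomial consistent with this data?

1

Forward differences of the values at t = 4, 5, 6, 7, 8:
  p  : 19  24  29  34  39
  Δ  : 5  5  5  5
  Δ^2: 0  0  0
  Δ^3: 0  0
  Δ^4: 0
The first differences are constant (5) and nonzero, while all higher differences vanish, so the minimal degree is 1.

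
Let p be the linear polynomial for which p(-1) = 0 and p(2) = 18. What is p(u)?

p(u) = 6u + 6

Write p(u) = au + b. Substituting each data point gives a linear system:
  -a + b = 0
  2a + b = 18
Solving the system yields a = 6, b = 6.
So p(u) = 6u + 6.
Check: p(-1) = 0. ✓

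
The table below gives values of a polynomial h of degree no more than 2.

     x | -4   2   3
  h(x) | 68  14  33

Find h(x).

h(x) = 4x^2 - x

Using the Lagrange interpolation formula with nodes -4, 2, 3:
  L_0(x) = (x - 2)(x - 3) / 42
  L_1(x) = (x + 4)(x - 3) / -6
  L_2(x) = (x + 4)(x - 2) / 7
Then h(x) = 68·L_0(x) + 14·L_1(x) + 33·L_2(x).
Expanding and collecting terms gives h(x) = 4x² - x.
Check: h(2) = 14. ✓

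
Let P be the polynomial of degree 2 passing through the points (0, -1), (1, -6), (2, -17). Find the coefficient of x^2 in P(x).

Write P(x) = ax^2 + bx + c. Substituting each data point gives a linear system:
  c = -1
  a + b + c = -6
  4a + 2b + c = -17
Solving the system yields a = -3, b = -2, c = -1.
So P(x) = -3x^2 - 2x - 1.
The leading coefficient is -3.

-3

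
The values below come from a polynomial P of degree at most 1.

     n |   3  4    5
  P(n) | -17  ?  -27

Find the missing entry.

On equispaced nodes a degree-1 polynomial has vanishing second forward difference, so
  P(3) - 2·P(4) + P(5) = 0.
Substituting the known values and solving for P(4):
  -2·P(4) = 44
  P(4) = -22.

-22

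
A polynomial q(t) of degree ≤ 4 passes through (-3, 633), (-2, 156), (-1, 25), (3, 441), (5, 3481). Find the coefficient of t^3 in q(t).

-3

Write q(t) = at^4 + bt^3 + ct^2 + dt + e. Substituting each data point gives a linear system:
  81a - 27b + 9c - 3d + e = 633
  16a - 8b + 4c - 2d + e = 156
  a - b + c - d + e = 25
  81a + 27b + 9c + 3d + e = 441
  625a + 125b + 25c + 5d + e = 3481
Solving the system yields a = 6, b = -3, c = 5, d = -5, e = 6.
So q(t) = 6t^4 - 3t^3 + 5t^2 - 5t + 6.
The coefficient of t^3 is -3.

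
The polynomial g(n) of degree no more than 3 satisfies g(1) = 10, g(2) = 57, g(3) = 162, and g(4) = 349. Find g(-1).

-6

Forward differences of the values at n = 1, 2, 3, 4:
  g  : 10  57  162  349
  Δ  : 47  105  187
  Δ^2: 58  82
  Δ^3: 24
The third differences are constant, confirming degree 3.
Interpolating (Newton forward form) and evaluating at n = -1 gives g(-1) = -6.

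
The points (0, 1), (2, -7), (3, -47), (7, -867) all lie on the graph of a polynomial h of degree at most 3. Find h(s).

h(s) = -3s^3 + 3s^2 + 2s + 1

Write h(s) = as^3 + bs^2 + cs + d. Substituting each data point gives a linear system:
  d = 1
  8a + 4b + 2c + d = -7
  27a + 9b + 3c + d = -47
  343a + 49b + 7c + d = -867
Solving the system yields a = -3, b = 3, c = 2, d = 1.
So h(s) = -3s^3 + 3s^2 + 2s + 1.
Check: h(7) = -867. ✓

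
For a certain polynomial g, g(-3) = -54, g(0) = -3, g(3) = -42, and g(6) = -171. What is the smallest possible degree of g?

2

Forward differences of the values at t = -3, 0, 3, 6:
  g  : -54  -3  -42  -171
  Δ  : 51  -39  -129
  Δ^2: -90  -90
  Δ^3: 0
The second differences are constant (-90) and nonzero, while all higher differences vanish, so the minimal degree is 2.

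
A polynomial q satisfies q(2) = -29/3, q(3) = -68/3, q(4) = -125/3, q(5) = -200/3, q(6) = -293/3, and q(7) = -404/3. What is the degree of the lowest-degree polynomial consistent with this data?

Forward differences of the values at t = 2, 3, 4, 5, 6, 7:
  q  : -29/3  -68/3  -125/3  -200/3  -293/3  -404/3
  Δ  : -13  -19  -25  -31  -37
  Δ^2: -6  -6  -6  -6
  Δ^3: 0  0  0
  Δ^4: 0  0
  Δ^5: 0
The second differences are constant (-6) and nonzero, while all higher differences vanish, so the minimal degree is 2.

2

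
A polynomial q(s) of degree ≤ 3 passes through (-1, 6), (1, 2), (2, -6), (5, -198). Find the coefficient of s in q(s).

Write q(s) = as^3 + bs^2 + cs + d. Substituting each data point gives a linear system:
  -a + b - c + d = 6
  a + b + c + d = 2
  8a + 4b + 2c + d = -6
  125a + 25b + 5c + d = -198
Solving the system yields a = -2, b = 2, c = 0, d = 2.
So q(s) = -2s³ + 2s² + 2.
The coefficient of s is 0.

0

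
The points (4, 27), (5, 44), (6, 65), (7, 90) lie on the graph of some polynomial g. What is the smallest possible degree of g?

Forward differences of the values at x = 4, 5, 6, 7:
  g  : 27  44  65  90
  Δ  : 17  21  25
  Δ^2: 4  4
  Δ^3: 0
The second differences are constant (4) and nonzero, while all higher differences vanish, so the minimal degree is 2.

2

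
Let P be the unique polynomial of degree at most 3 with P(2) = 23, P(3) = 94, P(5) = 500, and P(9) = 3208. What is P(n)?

P(n) = 5n^3 - 6n^2 + 6n - 5

Using the Lagrange interpolation formula with nodes 2, 3, 5, 9:
  L_0(n) = (n - 3)(n - 5)(n - 9) / -21
  L_1(n) = (n - 2)(n - 5)(n - 9) / 12
  L_2(n) = (n - 2)(n - 3)(n - 9) / -24
  L_3(n) = (n - 2)(n - 3)(n - 5) / 168
Then P(n) = 23·L_0(n) + 94·L_1(n) + 500·L_2(n) + 3208·L_3(n).
Expanding and collecting terms gives P(n) = 5n^3 - 6n^2 + 6n - 5.
Check: P(2) = 23. ✓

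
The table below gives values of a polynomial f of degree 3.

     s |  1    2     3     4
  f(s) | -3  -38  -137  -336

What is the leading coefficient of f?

Write f(s) = as^3 + bs^2 + cs + d. Substituting each data point gives a linear system:
  a + b + c + d = -3
  8a + 4b + 2c + d = -38
  27a + 9b + 3c + d = -137
  64a + 16b + 4c + d = -336
Solving the system yields a = -6, b = 4, c = -5, d = 4.
So f(s) = -6s³ + 4s² - 5s + 4.
The leading coefficient is -6.

-6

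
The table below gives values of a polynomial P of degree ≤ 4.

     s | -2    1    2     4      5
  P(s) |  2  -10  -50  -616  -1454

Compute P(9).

-14386

Using the Lagrange interpolation formula with nodes -2, 1, 2, 4, 5:
  L_0(s) = (s - 1)(s - 2)(s - 4)(s - 5) / 504
  L_1(s) = (s + 2)(s - 2)(s - 4)(s - 5) / -36
  L_2(s) = (s + 2)(s - 1)(s - 4)(s - 5) / 24
  L_3(s) = (s + 2)(s - 1)(s - 2)(s - 5) / -36
  L_4(s) = (s + 2)(s - 1)(s - 2)(s - 4) / 84
Then P(s) = 2·L_0(s) - 10·L_1(s) - 50·L_2(s) - 616·L_3(s) - 1454·L_4(s).
Expanding and collecting terms gives P(s) = -2s⁴ - 2s³ + 3s² - 5s - 4.
Evaluating at s = 9: P(9) = -14386.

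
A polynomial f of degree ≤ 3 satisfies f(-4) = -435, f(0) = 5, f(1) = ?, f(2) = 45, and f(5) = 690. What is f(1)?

The 4 known points determine the degree-3 polynomial uniquely.
Write f(u) = au^3 + bu^2 + cu + d. Substituting each data point gives a linear system:
  -64a + 16b - 4c + d = -435
  d = 5
  8a + 4b + 2c + d = 45
  125a + 25b + 5c + d = 690
Solving the system yields a = 6, b = -3, c = 2, d = 5.
So f(u) = 6u^3 - 3u^2 + 2u + 5.
Then f(1) = 10.

10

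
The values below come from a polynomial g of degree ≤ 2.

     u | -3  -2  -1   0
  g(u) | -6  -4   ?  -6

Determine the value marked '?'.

On equispaced nodes a degree-2 polynomial has vanishing third forward difference, so
  - g(-3) + 3·g(-2) - 3·g(-1) + g(0) = 0.
Substituting the known values and solving for g(-1):
  -3·g(-1) = 12
  g(-1) = -4.

-4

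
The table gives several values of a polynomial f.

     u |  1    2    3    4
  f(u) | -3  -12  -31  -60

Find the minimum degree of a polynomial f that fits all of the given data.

2

Forward differences of the values at u = 1, 2, 3, 4:
  f  : -3  -12  -31  -60
  Δ  : -9  -19  -29
  Δ^2: -10  -10
  Δ^3: 0
The second differences are constant (-10) and nonzero, while all higher differences vanish, so the minimal degree is 2.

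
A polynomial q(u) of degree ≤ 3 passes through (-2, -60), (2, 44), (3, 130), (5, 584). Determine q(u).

Using the Lagrange interpolation formula with nodes -2, 2, 3, 5:
  L_0(u) = (u - 2)(u - 3)(u - 5) / -140
  L_1(u) = (u + 2)(u - 3)(u - 5) / 12
  L_2(u) = (u + 2)(u - 2)(u - 5) / -10
  L_3(u) = (u + 2)(u - 2)(u - 3) / 42
Then q(u) = -60·L_0(u) + 44·L_1(u) + 130·L_2(u) + 584·L_3(u).
Expanding and collecting terms gives q(u) = 5u^3 - 3u^2 + 6u + 4.
Check: q(2) = 44. ✓

q(u) = 5u^3 - 3u^2 + 6u + 4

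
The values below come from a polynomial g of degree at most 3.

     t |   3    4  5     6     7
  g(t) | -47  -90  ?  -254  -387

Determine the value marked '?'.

The 4 known points determine the degree-3 polynomial uniquely.
Write g(t) = at^3 + bt^2 + ct + d. Substituting each data point gives a linear system:
  27a + 9b + 3c + d = -47
  64a + 16b + 4c + d = -90
  216a + 36b + 6c + d = -254
  343a + 49b + 7c + d = -387
Solving the system yields a = -1, b = 0, c = -6, d = -2.
So g(t) = -t^3 - 6t - 2.
Then g(5) = -157.

-157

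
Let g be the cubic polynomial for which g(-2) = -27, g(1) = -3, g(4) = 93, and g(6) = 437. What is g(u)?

g(u) = 3u^3 - 5u^2 - 6u + 5

Using the Lagrange interpolation formula with nodes -2, 1, 4, 6:
  L_0(u) = (u - 1)(u - 4)(u - 6) / -144
  L_1(u) = (u + 2)(u - 4)(u - 6) / 45
  L_2(u) = (u + 2)(u - 1)(u - 6) / -36
  L_3(u) = (u + 2)(u - 1)(u - 4) / 80
Then g(u) = -27·L_0(u) - 3·L_1(u) + 93·L_2(u) + 437·L_3(u).
Expanding and collecting terms gives g(u) = 3u^3 - 5u^2 - 6u + 5.
Check: g(-2) = -27. ✓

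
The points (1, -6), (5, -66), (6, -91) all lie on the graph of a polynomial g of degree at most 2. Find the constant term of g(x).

Write g(x) = ax^2 + bx + c. Substituting each data point gives a linear system:
  a + b + c = -6
  25a + 5b + c = -66
  36a + 6b + c = -91
Solving the system yields a = -2, b = -3, c = -1.
So g(x) = -2x² - 3x - 1.
The constant term is -1.

-1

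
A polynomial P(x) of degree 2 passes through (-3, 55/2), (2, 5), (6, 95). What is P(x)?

P(x) = 3x^2 - (3/2)x - 4

Write P(x) = ax^2 + bx + c. Substituting each data point gives a linear system:
  9a - 3b + c = 55/2
  4a + 2b + c = 5
  36a + 6b + c = 95
Solving the system yields a = 3, b = -3/2, c = -4.
So P(x) = 3x² - (3/2)x - 4.
Check: P(2) = 5. ✓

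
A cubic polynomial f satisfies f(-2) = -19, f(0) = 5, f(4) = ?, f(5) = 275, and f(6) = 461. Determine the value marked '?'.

149

The 4 known points determine the degree-3 polynomial uniquely.
Write f(t) = at^3 + bt^2 + ct + d. Substituting each data point gives a linear system:
  -8a + 4b - 2c + d = -19
  d = 5
  125a + 25b + 5c + d = 275
  216a + 36b + 6c + d = 461
Solving the system yields a = 2, b = 0, c = 4, d = 5.
So f(t) = 2t³ + 4t + 5.
Then f(4) = 149.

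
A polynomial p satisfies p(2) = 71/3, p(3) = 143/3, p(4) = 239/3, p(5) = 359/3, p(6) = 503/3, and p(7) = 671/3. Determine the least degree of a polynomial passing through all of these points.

Forward differences of the values at n = 2, 3, 4, 5, 6, 7:
  p  : 71/3  143/3  239/3  359/3  503/3  671/3
  Δ  : 24  32  40  48  56
  Δ^2: 8  8  8  8
  Δ^3: 0  0  0
  Δ^4: 0  0
  Δ^5: 0
The second differences are constant (8) and nonzero, while all higher differences vanish, so the minimal degree is 2.

2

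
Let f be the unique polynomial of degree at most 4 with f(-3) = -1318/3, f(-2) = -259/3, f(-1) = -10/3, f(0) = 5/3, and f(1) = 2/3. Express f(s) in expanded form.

Write f(s) = as^4 + bs^3 + cs^2 + ds + e. Substituting each data point gives a linear system:
  81a - 27b + 9c - 3d + e = -1318/3
  16a - 8b + 4c - 2d + e = -259/3
  a - b + c - d + e = -10/3
  e = 5/3
  a + b + c + d + e = 2/3
Solving the system yields a = -5, b = 2, c = 2, d = 0, e = 5/3.
So f(s) = -5s^4 + 2s^3 + 2s^2 + 5/3.
Check: f(-3) = -1318/3. ✓

f(s) = -5s^4 + 2s^3 + 2s^2 + 5/3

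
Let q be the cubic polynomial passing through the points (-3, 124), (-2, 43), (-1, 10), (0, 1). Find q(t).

q(t) = -4t^3 - 5t + 1

Using the Lagrange interpolation formula with nodes -3, -2, -1, 0:
  L_0(t) = (t + 2)(t + 1)t / -6
  L_1(t) = (t + 3)(t + 1)t / 2
  L_2(t) = (t + 3)(t + 2)t / -2
  L_3(t) = (t + 3)(t + 2)(t + 1) / 6
Then q(t) = 124·L_0(t) + 43·L_1(t) + 10·L_2(t) + 1·L_3(t).
Expanding and collecting terms gives q(t) = -4t³ - 5t + 1.
Check: q(-2) = 43. ✓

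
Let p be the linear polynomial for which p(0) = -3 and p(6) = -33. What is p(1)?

-8

Using the Lagrange interpolation formula with nodes 0, 6:
  L_0(s) = (s - 6) / -6
  L_1(s) = s / 6
Then p(s) = -3·L_0(s) - 33·L_1(s).
Expanding and collecting terms gives p(s) = -5s - 3.
Evaluating at s = 1: p(1) = -8.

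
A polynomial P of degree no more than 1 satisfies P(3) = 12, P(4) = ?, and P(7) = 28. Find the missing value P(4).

The 2 known points determine the degree-1 polynomial uniquely.
Write P(n) = an + b. Substituting each data point gives a linear system:
  3a + b = 12
  7a + b = 28
Solving the system yields a = 4, b = 0.
So P(n) = 4n.
Then P(4) = 16.

16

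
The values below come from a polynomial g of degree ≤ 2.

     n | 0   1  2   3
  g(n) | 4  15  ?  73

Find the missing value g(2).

The 3 known points determine the degree-2 polynomial uniquely.
Write g(n) = an^2 + bn + c. Substituting each data point gives a linear system:
  c = 4
  a + b + c = 15
  9a + 3b + c = 73
Solving the system yields a = 6, b = 5, c = 4.
So g(n) = 6n^2 + 5n + 4.
Then g(2) = 38.

38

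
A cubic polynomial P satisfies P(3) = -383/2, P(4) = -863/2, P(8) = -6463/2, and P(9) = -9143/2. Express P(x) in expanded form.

P(x) = -6x^3 - 2x^2 - 4x + 1/2

Using the Lagrange interpolation formula with nodes 3, 4, 8, 9:
  L_0(x) = (x - 4)(x - 8)(x - 9) / -30
  L_1(x) = (x - 3)(x - 8)(x - 9) / 20
  L_2(x) = (x - 3)(x - 4)(x - 9) / -20
  L_3(x) = (x - 3)(x - 4)(x - 8) / 30
Then P(x) = -383/2·L_0(x) - 863/2·L_1(x) - 6463/2·L_2(x) - 9143/2·L_3(x).
Expanding and collecting terms gives P(x) = -6x^3 - 2x^2 - 4x + 1/2.
Check: P(4) = -863/2. ✓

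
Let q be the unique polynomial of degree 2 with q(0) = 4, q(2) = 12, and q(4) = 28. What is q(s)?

q(s) = s^2 + 2s + 4

Using the Lagrange interpolation formula with nodes 0, 2, 4:
  L_0(s) = (s - 2)(s - 4) / 8
  L_1(s) = s(s - 4) / -4
  L_2(s) = s(s - 2) / 8
Then q(s) = 4·L_0(s) + 12·L_1(s) + 28·L_2(s).
Expanding and collecting terms gives q(s) = s² + 2s + 4.
Check: q(0) = 4. ✓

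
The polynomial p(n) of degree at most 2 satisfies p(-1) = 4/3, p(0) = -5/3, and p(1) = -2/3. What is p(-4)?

103/3

Forward differences of the values at n = -1, 0, 1:
  p  : 4/3  -5/3  -2/3
  Δ  : -3  1
  Δ^2: 4
The second differences are constant, confirming degree 2.
Interpolating (Newton forward form) and evaluating at n = -4 gives p(-4) = 103/3.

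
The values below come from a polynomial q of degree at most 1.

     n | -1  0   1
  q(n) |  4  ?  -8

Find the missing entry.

-2

On equispaced nodes a degree-1 polynomial has vanishing second forward difference, so
  q(-1) - 2·q(0) + q(1) = 0.
Substituting the known values and solving for q(0):
  -2·q(0) = 4
  q(0) = -2.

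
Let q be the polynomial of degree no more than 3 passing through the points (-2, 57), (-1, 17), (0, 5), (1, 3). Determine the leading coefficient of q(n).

Write q(n) = an^3 + bn^2 + cn + d. Substituting each data point gives a linear system:
  -8a + 4b - 2c + d = 57
  -a + b - c + d = 17
  d = 5
  a + b + c + d = 3
Solving the system yields a = -3, b = 5, c = -4, d = 5.
So q(n) = -3n³ + 5n² - 4n + 5.
The leading coefficient is -3.

-3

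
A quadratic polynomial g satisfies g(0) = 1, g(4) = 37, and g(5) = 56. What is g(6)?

79

Write g(t) = at^2 + bt + c. Substituting each data point gives a linear system:
  c = 1
  16a + 4b + c = 37
  25a + 5b + c = 56
Solving the system yields a = 2, b = 1, c = 1.
So g(t) = 2t^2 + t + 1.
Then g(6) = 79.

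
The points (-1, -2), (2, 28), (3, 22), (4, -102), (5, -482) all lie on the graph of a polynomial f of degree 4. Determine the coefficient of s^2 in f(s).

Write f(s) = as^4 + bs^3 + cs^2 + ds + e. Substituting each data point gives a linear system:
  a - b + c - d + e = -2
  16a + 8b + 4c + 2d + e = 28
  81a + 27b + 9c + 3d + e = 22
  256a + 64b + 16c + 4d + e = -102
  625a + 125b + 25c + 5d + e = -482
Solving the system yields a = -2, b = 5, c = 6, d = -1, e = -2.
So f(s) = -2s⁴ + 5s³ + 6s² - s - 2.
The coefficient of s^2 is 6.

6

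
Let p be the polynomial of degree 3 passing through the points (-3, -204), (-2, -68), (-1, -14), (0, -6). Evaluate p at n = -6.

Forward differences of the values at n = -3, -2, -1, 0:
  p  : -204  -68  -14  -6
  Δ  : 136  54  8
  Δ^2: -82  -46
  Δ^3: 36
The third differences are constant, confirming degree 3.
Interpolating (Newton forward form) and evaluating at n = -6 gives p(-6) = -1464.

-1464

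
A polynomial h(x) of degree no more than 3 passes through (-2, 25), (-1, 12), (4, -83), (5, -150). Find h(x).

h(x) = -x^3 - 6x + 5

Write h(x) = ax^3 + bx^2 + cx + d. Substituting each data point gives a linear system:
  -8a + 4b - 2c + d = 25
  -a + b - c + d = 12
  64a + 16b + 4c + d = -83
  125a + 25b + 5c + d = -150
Solving the system yields a = -1, b = 0, c = -6, d = 5.
So h(x) = -x^3 - 6x + 5.
Check: h(-1) = 12. ✓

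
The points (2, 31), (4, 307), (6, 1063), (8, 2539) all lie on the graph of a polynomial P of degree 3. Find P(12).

Write P(u) = au^3 + bu^2 + cu + d. Substituting each data point gives a linear system:
  8a + 4b + 2c + d = 31
  64a + 16b + 4c + d = 307
  216a + 36b + 6c + d = 1063
  512a + 64b + 8c + d = 2539
Solving the system yields a = 5, b = 0, c = -2, d = -5.
So P(u) = 5u^3 - 2u - 5.
Then P(12) = 8611.

8611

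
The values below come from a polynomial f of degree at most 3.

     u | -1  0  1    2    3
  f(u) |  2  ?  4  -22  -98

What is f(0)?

4

On equispaced nodes a degree-3 polynomial has vanishing fourth forward difference, so
  f(-1) - 4·f(0) + 6·f(1) - 4·f(2) + f(3) = 0.
Substituting the known values and solving for f(0):
  -4·f(0) = -16
  f(0) = 4.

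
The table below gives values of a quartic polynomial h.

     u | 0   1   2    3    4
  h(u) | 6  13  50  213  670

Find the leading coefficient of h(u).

Write h(u) = au^4 + bu^3 + cu^2 + du + e. Substituting each data point gives a linear system:
  e = 6
  a + b + c + d + e = 13
  16a + 8b + 4c + 2d + e = 50
  81a + 27b + 9c + 3d + e = 213
  256a + 64b + 16c + 4d + e = 670
Solving the system yields a = 3, b = -2, c = 0, d = 6, e = 6.
So h(u) = 3u^4 - 2u^3 + 6u + 6.
The leading coefficient is 3.

3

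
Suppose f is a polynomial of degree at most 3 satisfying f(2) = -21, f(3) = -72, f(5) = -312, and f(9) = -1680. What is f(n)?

Using the Lagrange interpolation formula with nodes 2, 3, 5, 9:
  L_0(n) = (n - 3)(n - 5)(n - 9) / -21
  L_1(n) = (n - 2)(n - 5)(n - 9) / 12
  L_2(n) = (n - 2)(n - 3)(n - 9) / -24
  L_3(n) = (n - 2)(n - 3)(n - 5) / 168
Then f(n) = -21·L_0(n) - 72·L_1(n) - 312·L_2(n) - 1680·L_3(n).
Expanding and collecting terms gives f(n) = -2n³ - 3n² + 2n + 3.
Check: f(5) = -312. ✓

f(n) = -2n^3 - 3n^2 + 2n + 3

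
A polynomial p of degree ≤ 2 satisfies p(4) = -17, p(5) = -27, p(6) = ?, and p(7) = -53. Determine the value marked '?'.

-39

The 3 known points determine the degree-2 polynomial uniquely.
Write p(x) = ax^2 + bx + c. Substituting each data point gives a linear system:
  16a + 4b + c = -17
  25a + 5b + c = -27
  49a + 7b + c = -53
Solving the system yields a = -1, b = -1, c = 3.
So p(x) = -x^2 - x + 3.
Then p(6) = -39.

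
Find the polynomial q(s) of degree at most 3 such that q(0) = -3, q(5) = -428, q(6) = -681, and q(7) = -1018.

q(s) = -2s^3 - 6s^2 - 5s - 3

Using the Lagrange interpolation formula with nodes 0, 5, 6, 7:
  L_0(s) = (s - 5)(s - 6)(s - 7) / -210
  L_1(s) = s(s - 6)(s - 7) / 10
  L_2(s) = s(s - 5)(s - 7) / -6
  L_3(s) = s(s - 5)(s - 6) / 14
Then q(s) = -3·L_0(s) - 428·L_1(s) - 681·L_2(s) - 1018·L_3(s).
Expanding and collecting terms gives q(s) = -2s^3 - 6s^2 - 5s - 3.
Check: q(0) = -3. ✓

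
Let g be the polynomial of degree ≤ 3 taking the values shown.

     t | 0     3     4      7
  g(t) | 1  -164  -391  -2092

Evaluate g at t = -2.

Write g(t) = at^3 + bt^2 + ct + d. Substituting each data point gives a linear system:
  d = 1
  27a + 9b + 3c + d = -164
  64a + 16b + 4c + d = -391
  343a + 49b + 7c + d = -2092
Solving the system yields a = -6, b = -1, c = 2, d = 1.
So g(t) = -6t^3 - t^2 + 2t + 1.
Then g(-2) = 41.

41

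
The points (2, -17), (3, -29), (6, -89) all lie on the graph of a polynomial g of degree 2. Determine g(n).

g(n) = -2n^2 - 2n - 5

Write g(n) = an^2 + bn + c. Substituting each data point gives a linear system:
  4a + 2b + c = -17
  9a + 3b + c = -29
  36a + 6b + c = -89
Solving the system yields a = -2, b = -2, c = -5.
So g(n) = -2n^2 - 2n - 5.
Check: g(3) = -29. ✓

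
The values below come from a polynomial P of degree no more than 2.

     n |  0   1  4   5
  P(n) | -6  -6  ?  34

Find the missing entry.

The 3 known points determine the degree-2 polynomial uniquely.
Write P(n) = an^2 + bn + c. Substituting each data point gives a linear system:
  c = -6
  a + b + c = -6
  25a + 5b + c = 34
Solving the system yields a = 2, b = -2, c = -6.
So P(n) = 2n^2 - 2n - 6.
Then P(4) = 18.

18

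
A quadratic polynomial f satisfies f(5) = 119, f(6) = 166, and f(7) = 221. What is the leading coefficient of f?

Write f(u) = au^2 + bu + c. Substituting each data point gives a linear system:
  25a + 5b + c = 119
  36a + 6b + c = 166
  49a + 7b + c = 221
Solving the system yields a = 4, b = 3, c = 4.
So f(u) = 4u² + 3u + 4.
The leading coefficient is 4.

4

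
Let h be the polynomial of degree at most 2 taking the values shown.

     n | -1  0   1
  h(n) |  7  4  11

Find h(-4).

76

Write h(n) = an^2 + bn + c. Substituting each data point gives a linear system:
  a - b + c = 7
  c = 4
  a + b + c = 11
Solving the system yields a = 5, b = 2, c = 4.
So h(n) = 5n^2 + 2n + 4.
Then h(-4) = 76.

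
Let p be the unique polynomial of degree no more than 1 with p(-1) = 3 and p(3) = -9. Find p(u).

p(u) = -3u

Using the Lagrange interpolation formula with nodes -1, 3:
  L_0(u) = (u - 3) / -4
  L_1(u) = (u + 1) / 4
Then p(u) = 3·L_0(u) - 9·L_1(u).
Expanding and collecting terms gives p(u) = -3u.
Check: p(-1) = 3. ✓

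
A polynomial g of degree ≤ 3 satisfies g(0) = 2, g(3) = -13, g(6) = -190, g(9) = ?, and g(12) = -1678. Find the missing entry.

On equispaced nodes a degree-3 polynomial has vanishing fourth forward difference, so
  g(0) - 4·g(3) + 6·g(6) - 4·g(9) + g(12) = 0.
Substituting the known values and solving for g(9):
  -4·g(9) = 2764
  g(9) = -691.

-691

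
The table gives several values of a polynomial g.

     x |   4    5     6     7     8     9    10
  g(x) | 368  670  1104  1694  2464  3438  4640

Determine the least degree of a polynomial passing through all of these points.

3

Forward differences of the values at x = 4, 5, 6, 7, 8, 9, 10:
  g  : 368  670  1104  1694  2464  3438  4640
  Δ  : 302  434  590  770  974  1202
  Δ^2: 132  156  180  204  228
  Δ^3: 24  24  24  24
  Δ^4: 0  0  0
  Δ^5: 0  0
  Δ^6: 0
The third differences are constant (24) and nonzero, while all higher differences vanish, so the minimal degree is 3.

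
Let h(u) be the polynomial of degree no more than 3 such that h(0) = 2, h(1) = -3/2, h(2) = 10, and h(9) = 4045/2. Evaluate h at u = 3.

109/2

Using the Lagrange interpolation formula with nodes 0, 1, 2, 9:
  L_0(u) = (u - 1)(u - 2)(u - 9) / -18
  L_1(u) = u(u - 2)(u - 9) / 8
  L_2(u) = u(u - 1)(u - 9) / -14
  L_3(u) = u(u - 1)(u - 2) / 504
Then h(u) = 2·L_0(u) - 3/2·L_1(u) + 10·L_2(u) + 4045/2·L_3(u).
Expanding and collecting terms gives h(u) = 3u³ - (3/2)u² - 5u + 2.
Evaluating at u = 3: h(3) = 109/2.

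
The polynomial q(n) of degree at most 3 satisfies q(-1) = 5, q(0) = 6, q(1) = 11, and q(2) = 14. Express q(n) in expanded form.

q(n) = -n^3 + 2n^2 + 4n + 6

Write q(n) = an^3 + bn^2 + cn + d. Substituting each data point gives a linear system:
  -a + b - c + d = 5
  d = 6
  a + b + c + d = 11
  8a + 4b + 2c + d = 14
Solving the system yields a = -1, b = 2, c = 4, d = 6.
So q(n) = -n^3 + 2n^2 + 4n + 6.
Check: q(0) = 6. ✓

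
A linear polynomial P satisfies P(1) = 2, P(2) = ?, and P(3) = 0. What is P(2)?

1

On equispaced nodes a degree-1 polynomial has vanishing second forward difference, so
  P(1) - 2·P(2) + P(3) = 0.
Substituting the known values and solving for P(2):
  -2·P(2) = -2
  P(2) = 1.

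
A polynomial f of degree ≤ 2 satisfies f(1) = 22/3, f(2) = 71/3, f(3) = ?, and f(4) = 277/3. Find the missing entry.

52

On equispaced nodes a degree-2 polynomial has vanishing third forward difference, so
  - f(1) + 3·f(2) - 3·f(3) + f(4) = 0.
Substituting the known values and solving for f(3):
  -3·f(3) = -156
  f(3) = 52.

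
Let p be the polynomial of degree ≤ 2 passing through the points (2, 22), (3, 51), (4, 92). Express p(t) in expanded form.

Write p(t) = at^2 + bt + c. Substituting each data point gives a linear system:
  4a + 2b + c = 22
  9a + 3b + c = 51
  16a + 4b + c = 92
Solving the system yields a = 6, b = -1, c = 0.
So p(t) = 6t² - t.
Check: p(2) = 22. ✓

p(t) = 6t^2 - t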